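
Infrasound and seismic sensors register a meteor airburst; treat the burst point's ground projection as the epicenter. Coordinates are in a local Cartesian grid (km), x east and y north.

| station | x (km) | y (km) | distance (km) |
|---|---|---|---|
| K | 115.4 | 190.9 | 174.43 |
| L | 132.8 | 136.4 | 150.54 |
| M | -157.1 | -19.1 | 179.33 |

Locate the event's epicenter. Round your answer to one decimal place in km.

(6.3, 54.8)

Circle about each station: (x − 115.4)² + (y − 190.9)² = 174.43²; (x − 132.8)² + (y − 136.4)² = 150.54²; (x + 157.1)² + (y + 19.1)² = 179.33².
Subtracting the K equation from the L and M equations removes the quadratic terms:
34.8 x − 109.0 y = -5755.64
-545.0 x − 420.0 y = -26448.17
Solving the 2×2 system: x ≈ 6.3, y ≈ 54.8 km.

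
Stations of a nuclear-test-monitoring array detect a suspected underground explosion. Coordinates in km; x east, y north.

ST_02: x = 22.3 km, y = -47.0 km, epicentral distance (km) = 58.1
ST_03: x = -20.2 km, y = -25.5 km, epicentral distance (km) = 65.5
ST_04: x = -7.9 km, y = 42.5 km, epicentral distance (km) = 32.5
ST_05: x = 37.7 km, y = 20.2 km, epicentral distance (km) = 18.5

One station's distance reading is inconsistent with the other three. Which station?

ST_02

Solve using three stations at a time. Using ST_03, ST_04, ST_05 (subtract circle equations pairwise → linear system) gives (x, y) ≈ (20.2, 26.1).
Distances from that point to each station vs reported:
  ST_02: calculated 73.1 vs reported 58.1 → residual 15.0 km
  ST_03: calculated 65.5 vs reported 65.5 → residual 0.0 km
  ST_04: calculated 32.5 vs reported 32.5 → residual 0.0 km
  ST_05: calculated 18.5 vs reported 18.5 → residual 0.0 km
ST_03, ST_04, ST_05 are mutually consistent (residuals ≈ 0); ST_02 is off by 15.0 km.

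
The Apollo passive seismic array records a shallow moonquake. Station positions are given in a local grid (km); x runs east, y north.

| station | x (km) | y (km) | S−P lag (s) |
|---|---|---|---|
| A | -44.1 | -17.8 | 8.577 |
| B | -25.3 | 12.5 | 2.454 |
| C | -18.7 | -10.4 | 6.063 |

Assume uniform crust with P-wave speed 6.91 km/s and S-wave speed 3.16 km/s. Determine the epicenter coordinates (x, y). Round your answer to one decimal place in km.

Distance from S−P lag: d = Δt · v_P v_S / (v_P − v_S) = Δt · (6.91·3.16)/(6.91−3.16) ≈ 5.8228·Δt.
So d_A = 49.94, d_B = 14.29, d_C = 35.30 km.
Circle about each station: (x + 44.1)² + (y + 17.8)² = 49.94²; (x + 25.3)² + (y − 12.5)² = 14.29²; (x + 18.7)² + (y + 10.4)² = 35.30².
Subtracting pairs of circle equations eliminates x²+y² and gives linear equations (the radical axes):
37.6 x + 60.6 y = 824.49
50.8 x + 14.8 y = -555.89
Solving the 2×2 system: x ≈ -18.2, y ≈ 24.9 km.

x ≈ -18.2 km, y ≈ 24.9 km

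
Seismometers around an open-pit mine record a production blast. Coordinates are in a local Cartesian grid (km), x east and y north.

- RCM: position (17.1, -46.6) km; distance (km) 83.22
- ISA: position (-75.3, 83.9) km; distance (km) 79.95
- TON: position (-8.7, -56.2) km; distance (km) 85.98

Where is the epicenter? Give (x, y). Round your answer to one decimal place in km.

Circle about each station: (x − 17.1)² + (y + 46.6)² = 83.22²; (x + 75.3)² + (y − 83.9)² = 79.95²; (x + 8.7)² + (y + 56.2)² = 85.98².
Subtracting the RCM equation from the ISA and TON equations removes the quadratic terms:
-184.8 x + 261.0 y = 10778.90
-51.6 x − 19.2 y = 303.17
Solving the 2×2 system: x ≈ -16.8, y ≈ 29.4 km.

(-16.8, 29.4)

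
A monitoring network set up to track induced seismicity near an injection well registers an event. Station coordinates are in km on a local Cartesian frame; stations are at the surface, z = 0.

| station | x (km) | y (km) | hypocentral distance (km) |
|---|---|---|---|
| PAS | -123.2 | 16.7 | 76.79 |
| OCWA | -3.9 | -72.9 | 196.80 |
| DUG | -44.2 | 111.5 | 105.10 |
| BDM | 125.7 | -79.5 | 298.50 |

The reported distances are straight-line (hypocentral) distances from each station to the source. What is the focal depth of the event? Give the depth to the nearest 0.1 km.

depth ≈ 53.1 km

Each station gives a sphere (x−x_i)² + (y−y_i)² + z² = d_i² (stations at z=0).
Subtracting the PAS sphere from OCWA and DUG: z² cancels, leaving linear equations in x and y:
238.6 x − 179.2 y = -42961.05
158.0 x + 189.6 y = -6220.55
Solving: x ≈ -125.899, y ≈ 72.107 km (keep extra digits for the depth step; rounded: -125.9, 72.1).
Then from the PAS sphere: z² = 76.79² − (x + 123.2)² − (y − 16.7)² with x = -125.899, y = 72.107, so z ≈ 53.099 ≈ 53.1 km.
Check against BDM (with the unrounded solution): distance 298.51 ≈ 298.50 km. ✓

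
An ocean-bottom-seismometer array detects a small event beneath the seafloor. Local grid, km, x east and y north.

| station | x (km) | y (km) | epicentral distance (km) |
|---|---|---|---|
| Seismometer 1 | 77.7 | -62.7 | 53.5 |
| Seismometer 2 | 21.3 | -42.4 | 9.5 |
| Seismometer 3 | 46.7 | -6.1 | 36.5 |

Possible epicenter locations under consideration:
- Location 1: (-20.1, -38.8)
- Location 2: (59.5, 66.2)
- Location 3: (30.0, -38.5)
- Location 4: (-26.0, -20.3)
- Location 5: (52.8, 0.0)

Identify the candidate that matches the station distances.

Location 3

For each candidate, compare |candidate − station| to the reported distance:
Location 1: residuals Seismometer 1 47.2, Seismometer 2 32.1, Seismometer 3 37.9 → max 47.2 km
Location 2: residuals Seismometer 1 76.7, Seismometer 2 105.6, Seismometer 3 36.9 → max 105.6 km
Location 3: residuals Seismometer 1 0.0, Seismometer 2 0.0, Seismometer 3 0.0 → max 0.0 km
Location 4: residuals Seismometer 1 58.5, Seismometer 2 42.7, Seismometer 3 37.6 → max 58.5 km
Location 5: residuals Seismometer 1 14.0, Seismometer 2 43.3, Seismometer 3 27.9 → max 43.3 km
Only Location 3 has all residuals ≈ 0.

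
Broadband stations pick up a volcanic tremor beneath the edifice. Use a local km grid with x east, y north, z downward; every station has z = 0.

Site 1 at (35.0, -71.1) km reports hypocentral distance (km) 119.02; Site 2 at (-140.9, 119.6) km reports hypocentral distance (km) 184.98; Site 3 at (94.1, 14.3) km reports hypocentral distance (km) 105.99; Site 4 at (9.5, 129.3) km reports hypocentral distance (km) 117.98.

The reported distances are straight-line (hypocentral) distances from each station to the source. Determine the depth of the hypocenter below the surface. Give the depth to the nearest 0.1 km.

60.3 km

Each station gives a sphere (x−x_i)² + (y−y_i)² + z² = d_i² (stations at z=0).
Subtracting the Site 1 sphere from Site 2 and Site 3: z² cancels, leaving linear equations in x and y:
-351.8 x + 381.4 y = 7824.92
118.2 x + 170.8 y = 5710.97
Solving: x ≈ 8.003, y ≈ 27.898 km (keep extra digits for the depth step; rounded: 8.0, 27.9).
Then from the Site 1 sphere: z² = 119.02² − (x − 35.0)² − (y + 71.1)² with x = 8.003, y = 27.898, so z ≈ 60.302 ≈ 60.3 km.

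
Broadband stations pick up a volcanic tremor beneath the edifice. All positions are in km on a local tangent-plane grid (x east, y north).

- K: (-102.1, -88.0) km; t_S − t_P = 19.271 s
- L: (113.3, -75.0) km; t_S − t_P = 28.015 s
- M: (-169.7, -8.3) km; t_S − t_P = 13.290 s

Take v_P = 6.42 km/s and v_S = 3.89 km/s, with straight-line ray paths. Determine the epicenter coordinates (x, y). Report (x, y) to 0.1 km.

Distance from S−P lag: d = Δt · v_P v_S / (v_P − v_S) = Δt · (6.42·3.89)/(6.42−3.89) ≈ 9.8711·Δt.
So d_K = 190.23, d_L = 276.54, d_M = 131.19 km.
Circle about each station: (x + 102.1)² + (y + 88.0)² = 190.23²; (x − 113.3)² + (y + 75.0)² = 276.54²; (x + 169.7)² + (y + 8.3)² = 131.19².
Subtracting the K equation from the L and M equations removes the quadratic terms:
430.8 x + 26.0 y = -39993.44
-135.2 x + 159.4 y = 29675.21
Solving the 2×2 system: x ≈ -99.0, y ≈ 102.2 km.

-99.0 km east, 102.2 km north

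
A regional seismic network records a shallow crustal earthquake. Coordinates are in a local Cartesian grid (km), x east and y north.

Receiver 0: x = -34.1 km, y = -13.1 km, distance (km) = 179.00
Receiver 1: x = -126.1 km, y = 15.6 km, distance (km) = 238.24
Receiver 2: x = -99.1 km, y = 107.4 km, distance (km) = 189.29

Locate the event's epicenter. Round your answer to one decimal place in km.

90.0 km east, 115.9 km north

Circle about each station: (x + 34.1)² + (y + 13.1)² = 179.00²; (x + 126.1)² + (y − 15.6)² = 238.24²; (x + 99.1)² + (y − 107.4)² = 189.29².
Subtracting the Receiver 0 equation from the Receiver 1 and Receiver 2 equations removes the quadratic terms:
-184.0 x + 57.4 y = -9907.15
-130.0 x + 241.0 y = 16231.45
Solving the 2×2 system: x ≈ 90.0, y ≈ 115.9 km.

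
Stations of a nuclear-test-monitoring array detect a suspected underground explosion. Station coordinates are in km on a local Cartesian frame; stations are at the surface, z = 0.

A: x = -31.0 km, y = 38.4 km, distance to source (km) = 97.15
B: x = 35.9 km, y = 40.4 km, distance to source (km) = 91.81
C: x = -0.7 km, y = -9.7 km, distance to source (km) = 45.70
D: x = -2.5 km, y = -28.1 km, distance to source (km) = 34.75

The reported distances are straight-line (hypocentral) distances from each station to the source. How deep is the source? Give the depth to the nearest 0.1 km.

z ≈ 26.9 km

Each station gives a sphere (x−x_i)² + (y−y_i)² + z² = d_i² (stations at z=0).
Subtracting the A sphere from B and C: z² cancels, leaving linear equations in x and y:
133.8 x + 4.0 y = 1494.46
60.6 x − 96.2 y = 5008.65
Solving: x ≈ 12.491, y ≈ -44.197 km (keep extra digits for the depth step; rounded: 12.5, -44.2).
Then from the A sphere: z² = 97.15² − (x + 31.0)² − (y − 38.4)² with x = 12.491, y = -44.197, so z ≈ 26.915 ≈ 26.9 km.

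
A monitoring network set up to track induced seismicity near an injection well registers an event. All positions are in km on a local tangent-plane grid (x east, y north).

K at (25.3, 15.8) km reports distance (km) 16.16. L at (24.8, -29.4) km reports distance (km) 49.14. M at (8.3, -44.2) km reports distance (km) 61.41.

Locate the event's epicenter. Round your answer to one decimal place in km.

(9.2, 17.2)

Circle about each station: (x − 25.3)² + (y − 15.8)² = 16.16²; (x − 24.8)² + (y + 29.4)² = 49.14²; (x − 8.3)² + (y + 44.2)² = 61.41².
Subtracting the K equation from the L and M equations removes the quadratic terms:
-1.0 x − 90.4 y = -1563.92
-34.0 x − 120.0 y = -2377.24
Solving the 2×2 system: x ≈ 9.2, y ≈ 17.2 km.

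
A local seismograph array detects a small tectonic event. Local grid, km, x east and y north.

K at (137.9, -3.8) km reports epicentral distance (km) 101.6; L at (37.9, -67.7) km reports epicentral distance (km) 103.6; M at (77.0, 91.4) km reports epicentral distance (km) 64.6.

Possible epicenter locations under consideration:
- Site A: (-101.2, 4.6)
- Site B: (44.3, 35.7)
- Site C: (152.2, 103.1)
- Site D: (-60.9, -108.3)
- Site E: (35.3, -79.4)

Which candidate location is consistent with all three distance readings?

Site B

For each candidate, compare |candidate − station| to the reported distance:
Site A: residuals K 137.6, L 53.2, M 133.6 → max 137.6 km
Site B: residuals K 0.0, L 0.0, M 0.0 → max 0.0 km
Site C: residuals K 6.3, L 101.9, M 11.5 → max 101.9 km
Site D: residuals K 123.0, L 3.2, M 178.1 → max 178.1 km
Site E: residuals K 25.8, L 91.6, M 111.2 → max 111.2 km
Only Site B has all residuals ≈ 0.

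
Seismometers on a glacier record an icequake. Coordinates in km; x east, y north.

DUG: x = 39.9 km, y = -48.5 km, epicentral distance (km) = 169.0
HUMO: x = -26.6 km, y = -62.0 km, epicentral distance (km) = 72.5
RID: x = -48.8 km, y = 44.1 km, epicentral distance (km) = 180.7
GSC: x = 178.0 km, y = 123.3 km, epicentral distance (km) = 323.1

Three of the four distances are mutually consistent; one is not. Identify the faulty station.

DUG

Solve using three stations at a time. Using HUMO, RID, GSC (subtract circle equations pairwise → linear system) gives (x, y) ≈ (-17.6, -133.8).
Distances from that point to each station vs reported:
  DUG: calculated 102.9 vs reported 169.0 → residual 66.1 km
  HUMO: calculated 72.4 vs reported 72.5 → residual 0.1 km
  RID: calculated 180.7 vs reported 180.7 → residual 0.0 km
  GSC: calculated 323.1 vs reported 323.1 → residual 0.0 km
HUMO, RID, GSC are mutually consistent (residuals ≈ 0); DUG is off by 66.1 km.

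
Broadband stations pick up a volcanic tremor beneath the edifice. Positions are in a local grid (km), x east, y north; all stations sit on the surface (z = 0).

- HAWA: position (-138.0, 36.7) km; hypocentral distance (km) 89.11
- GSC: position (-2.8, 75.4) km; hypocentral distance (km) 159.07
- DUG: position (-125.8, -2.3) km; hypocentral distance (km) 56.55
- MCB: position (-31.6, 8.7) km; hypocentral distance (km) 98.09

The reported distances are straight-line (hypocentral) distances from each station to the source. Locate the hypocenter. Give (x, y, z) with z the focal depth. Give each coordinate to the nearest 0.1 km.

(-108.2, -36.2, 41.7)

Each station gives a sphere (x−x_i)² + (y−y_i)² + z² = d_i² (stations at z=0).
Subtracting the HAWA sphere from GSC and DUG: z² cancels, leaving linear equations in x and y:
270.4 x + 77.4 y = -32060.56
24.4 x − 78.0 y = 182.73
Solving: x ≈ -108.207, y ≈ -36.192 km (keep extra digits for the depth step; rounded: -108.2, -36.2).
Then from the HAWA sphere: z² = 89.11² − (x + 138.0)² − (y − 36.7)² with x = -108.207, y = -36.192, so z ≈ 41.710 ≈ 41.7 km.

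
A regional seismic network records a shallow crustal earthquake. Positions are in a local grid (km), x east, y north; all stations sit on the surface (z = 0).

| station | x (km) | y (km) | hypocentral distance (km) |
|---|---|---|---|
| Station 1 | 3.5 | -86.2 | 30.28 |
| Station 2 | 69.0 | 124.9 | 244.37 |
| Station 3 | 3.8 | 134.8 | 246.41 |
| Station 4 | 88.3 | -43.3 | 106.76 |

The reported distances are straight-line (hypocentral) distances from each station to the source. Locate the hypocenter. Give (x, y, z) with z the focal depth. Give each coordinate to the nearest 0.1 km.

x ≈ 7.5 km, y ≈ -111.0 km, depth ≈ 16.9 km

Each station gives a sphere (x−x_i)² + (y−y_i)² + z² = d_i² (stations at z=0).
Subtracting the Station 1 sphere from Station 2 and Station 3: z² cancels, leaving linear equations in x and y:
131.0 x + 422.2 y = -45881.50
0.6 x + 442.0 y = -49058.22
Solving: x ≈ 7.507, y ≈ -111.002 km (keep extra digits for the depth step; rounded: 7.5, -111.0).
Then from the Station 1 sphere: z² = 30.28² − (x − 3.5)² − (y + 86.2)² with x = 7.507, y = -111.002, so z ≈ 16.902 ≈ 16.9 km.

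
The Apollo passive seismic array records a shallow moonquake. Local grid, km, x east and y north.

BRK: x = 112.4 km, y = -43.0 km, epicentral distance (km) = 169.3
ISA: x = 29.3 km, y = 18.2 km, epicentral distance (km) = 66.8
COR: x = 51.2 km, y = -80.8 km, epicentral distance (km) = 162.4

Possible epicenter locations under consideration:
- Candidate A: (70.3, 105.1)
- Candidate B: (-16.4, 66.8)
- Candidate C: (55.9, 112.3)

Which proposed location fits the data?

Candidate B

For each candidate, compare |candidate − station| to the reported distance:
Candidate A: residuals BRK 15.3, ISA 29.3, COR 24.5 → max 29.3 km
Candidate B: residuals BRK 0.1, ISA 0.1, COR 0.1 → max 0.1 km
Candidate C: residuals BRK 4.0, ISA 31.0, COR 30.8 → max 31.0 km
Only Candidate B has all residuals ≈ 0.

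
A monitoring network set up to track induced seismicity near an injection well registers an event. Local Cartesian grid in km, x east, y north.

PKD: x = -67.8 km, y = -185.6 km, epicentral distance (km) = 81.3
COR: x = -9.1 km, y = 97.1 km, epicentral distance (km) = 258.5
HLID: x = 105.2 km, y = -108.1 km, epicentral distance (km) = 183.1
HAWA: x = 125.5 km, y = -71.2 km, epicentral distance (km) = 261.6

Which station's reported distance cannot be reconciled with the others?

Solve using three stations at a time. Using PKD, COR, HAWA (subtract circle equations pairwise → linear system) gives (x, y) ≈ (-129.0, -132.0).
Distances from that point to each station vs reported:
  PKD: calculated 81.4 vs reported 81.3 → residual 0.1 km
  COR: calculated 258.5 vs reported 258.5 → residual 0.0 km
  HLID: calculated 235.4 vs reported 183.1 → residual 52.3 km
  HAWA: calculated 261.6 vs reported 261.6 → residual 0.0 km
PKD, COR, HAWA are mutually consistent (residuals ≈ 0); HLID is off by 52.3 km.

HLID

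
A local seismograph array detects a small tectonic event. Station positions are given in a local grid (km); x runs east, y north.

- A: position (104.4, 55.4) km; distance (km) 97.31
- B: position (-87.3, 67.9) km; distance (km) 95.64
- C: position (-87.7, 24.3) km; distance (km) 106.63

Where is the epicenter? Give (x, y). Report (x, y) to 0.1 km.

Circle about each station: (x − 104.4)² + (y − 55.4)² = 97.31²; (x + 87.3)² + (y − 67.9)² = 95.64²; (x + 87.7)² + (y − 24.3)² = 106.63².
Subtracting the A equation from the B and C equations removes the quadratic terms:
-383.4 x + 25.0 y = -1414.59
-384.2 x − 62.2 y = -7587.46
Solving the 2×2 system: x ≈ 8.3, y ≈ 70.7 km.
Check against A (with the unrounded x, y): √((x − 104.4)²+(y − 55.4)²) = 97.31 ≈ 97.31 km. ✓

(8.3, 70.7)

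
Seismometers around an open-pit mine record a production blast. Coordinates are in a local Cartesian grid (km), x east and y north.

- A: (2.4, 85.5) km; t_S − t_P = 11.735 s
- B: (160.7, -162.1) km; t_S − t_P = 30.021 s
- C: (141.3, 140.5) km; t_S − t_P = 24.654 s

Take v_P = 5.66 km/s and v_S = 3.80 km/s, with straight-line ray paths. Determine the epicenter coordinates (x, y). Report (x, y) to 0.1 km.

-124.1 km east, 36.4 km north

Distance from S−P lag: d = Δt · v_P v_S / (v_P − v_S) = Δt · (5.66·3.80)/(5.66−3.80) ≈ 11.5634·Δt.
So d_A = 135.70, d_B = 347.15, d_C = 285.09 km.
Circle about each station: (x − 2.4)² + (y − 85.5)² = 135.70²; (x − 160.7)² + (y + 162.1)² = 347.15²; (x − 141.3)² + (y − 140.5)² = 285.09².
Subtracting the A equation from the B and C equations removes the quadratic terms:
316.6 x − 495.2 y = -57313.74
277.8 x + 110.0 y = -30471.89
Solving the 2×2 system: x ≈ -124.1, y ≈ 36.4 km.
Check against A (with the unrounded x, y): √((x − 2.4)²+(y − 85.5)²) = 135.70 ≈ 135.70 km. ✓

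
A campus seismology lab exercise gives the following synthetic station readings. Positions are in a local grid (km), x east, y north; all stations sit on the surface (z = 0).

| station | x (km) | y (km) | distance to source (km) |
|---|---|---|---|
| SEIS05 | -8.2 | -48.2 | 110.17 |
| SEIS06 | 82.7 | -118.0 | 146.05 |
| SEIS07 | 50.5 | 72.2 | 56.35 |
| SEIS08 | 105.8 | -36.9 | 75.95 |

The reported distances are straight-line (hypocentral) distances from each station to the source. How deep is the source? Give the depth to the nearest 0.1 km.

24.6 km

Each station gives a sphere (x−x_i)² + (y−y_i)² + z² = d_i² (stations at z=0).
Subtracting the SEIS05 sphere from SEIS06 and SEIS07: z² cancels, leaving linear equations in x and y:
181.8 x − 139.6 y = 9179.64
117.4 x + 240.8 y = 14334.72
Solving: x ≈ 69.999, y ≈ 25.402 km (keep extra digits for the depth step; rounded: 70.0, 25.4).
Then from the SEIS05 sphere: z² = 110.17² − (x + 8.2)² − (y + 48.2)² with x = 69.999, y = 25.402, so z ≈ 24.599 ≈ 24.6 km.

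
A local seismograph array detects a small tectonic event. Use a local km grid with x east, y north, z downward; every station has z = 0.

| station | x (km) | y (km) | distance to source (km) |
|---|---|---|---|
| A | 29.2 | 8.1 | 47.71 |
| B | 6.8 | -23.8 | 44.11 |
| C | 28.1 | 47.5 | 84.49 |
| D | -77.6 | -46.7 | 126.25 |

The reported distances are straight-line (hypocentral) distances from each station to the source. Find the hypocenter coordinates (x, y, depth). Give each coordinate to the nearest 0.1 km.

(47.0, -33.4, 15.4)

Each station gives a sphere (x−x_i)² + (y−y_i)² + z² = d_i² (stations at z=0).
Subtracting the A sphere from B and C: z² cancels, leaving linear equations in x and y:
-44.8 x − 63.8 y = 24.98
-2.2 x + 78.8 y = -2734.71
Solving: x ≈ 46.997, y ≈ -33.392 km (keep extra digits for the depth step; rounded: 47.0, -33.4).
Then from the A sphere: z² = 47.71² − (x − 29.2)² − (y − 8.1)² with x = 46.997, y = -33.392, so z ≈ 15.425 ≈ 15.4 km.
Check against D (with the unrounded solution): distance 126.25 ≈ 126.25 km. ✓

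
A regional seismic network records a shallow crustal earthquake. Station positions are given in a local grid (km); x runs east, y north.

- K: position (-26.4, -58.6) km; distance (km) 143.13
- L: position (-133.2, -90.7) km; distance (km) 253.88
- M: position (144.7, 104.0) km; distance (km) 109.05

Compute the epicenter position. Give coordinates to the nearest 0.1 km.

102.6 km east, 3.4 km north

Circle about each station: (x + 26.4)² + (y + 58.6)² = 143.13²; (x + 133.2)² + (y + 90.7)² = 253.88²; (x − 144.7)² + (y − 104.0)² = 109.05².
Subtracting the K equation from the L and M equations removes the quadratic terms:
-213.6 x − 64.2 y = -22131.05
342.2 x + 325.2 y = 36217.46
Solving the 2×2 system: x ≈ 102.6, y ≈ 3.4 km.
Check against K (with the unrounded x, y): √((x + 26.4)²+(y + 58.6)²) = 143.12 ≈ 143.13 km. ✓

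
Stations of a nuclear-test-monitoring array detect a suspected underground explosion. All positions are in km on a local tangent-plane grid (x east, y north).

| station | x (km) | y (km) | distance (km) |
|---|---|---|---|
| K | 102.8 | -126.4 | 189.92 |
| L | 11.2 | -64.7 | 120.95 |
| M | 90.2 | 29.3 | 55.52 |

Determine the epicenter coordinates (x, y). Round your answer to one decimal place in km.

Circle about each station: (x − 102.8)² + (y + 126.4)² = 189.92²; (x − 11.2)² + (y + 64.7)² = 120.95²; (x − 90.2)² + (y − 29.3)² = 55.52².
Subtracting the K equation from the L and M equations removes the quadratic terms:
-183.2 x + 123.4 y = -792.57
-25.2 x + 311.4 y = 15436.87
Solving the 2×2 system: x ≈ 39.9, y ≈ 52.8 km.

(39.9, 52.8)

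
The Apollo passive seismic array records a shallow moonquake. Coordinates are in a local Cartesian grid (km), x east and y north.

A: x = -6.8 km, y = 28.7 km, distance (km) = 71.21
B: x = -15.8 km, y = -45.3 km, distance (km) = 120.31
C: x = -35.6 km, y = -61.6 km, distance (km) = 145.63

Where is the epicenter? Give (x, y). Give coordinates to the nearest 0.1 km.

62.2 km east, 46.3 km north

Circle about each station: (x + 6.8)² + (y − 28.7)² = 71.21²; (x + 15.8)² + (y + 45.3)² = 120.31²; (x + 35.6)² + (y + 61.6)² = 145.63².
Subtracting the A equation from the B and C equations removes the quadratic terms:
-18.0 x − 148.0 y = -7971.83
-57.6 x − 180.6 y = -11945.24
Solving the 2×2 system: x ≈ 62.2, y ≈ 46.3 km.
Check against A (with the unrounded x, y): √((x + 6.8)²+(y − 28.7)²) = 71.23 ≈ 71.21 km. ✓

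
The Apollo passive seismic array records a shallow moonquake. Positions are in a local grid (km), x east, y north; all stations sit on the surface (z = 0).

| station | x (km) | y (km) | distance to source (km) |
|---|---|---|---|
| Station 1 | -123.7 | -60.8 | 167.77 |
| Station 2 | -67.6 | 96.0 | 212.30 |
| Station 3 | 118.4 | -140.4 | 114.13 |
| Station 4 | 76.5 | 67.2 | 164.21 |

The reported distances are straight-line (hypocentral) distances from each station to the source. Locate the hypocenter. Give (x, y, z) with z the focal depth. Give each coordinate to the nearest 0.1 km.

x ≈ 34.4 km, y ≈ -82.9 km, depth ≈ 51.6 km

Each station gives a sphere (x−x_i)² + (y−y_i)² + z² = d_i² (stations at z=0).
Subtracting the Station 1 sphere from Station 2 and Station 3: z² cancels, leaving linear equations in x and y:
112.2 x + 313.6 y = -22137.09
484.2 x − 159.2 y = 29853.51
Solving: x ≈ 34.399, y ≈ -82.898 km (keep extra digits for the depth step; rounded: 34.4, -82.9).
Then from the Station 1 sphere: z² = 167.77² − (x + 123.7)² − (y + 60.8)² with x = 34.399, y = -82.898, so z ≈ 51.606 ≈ 51.6 km.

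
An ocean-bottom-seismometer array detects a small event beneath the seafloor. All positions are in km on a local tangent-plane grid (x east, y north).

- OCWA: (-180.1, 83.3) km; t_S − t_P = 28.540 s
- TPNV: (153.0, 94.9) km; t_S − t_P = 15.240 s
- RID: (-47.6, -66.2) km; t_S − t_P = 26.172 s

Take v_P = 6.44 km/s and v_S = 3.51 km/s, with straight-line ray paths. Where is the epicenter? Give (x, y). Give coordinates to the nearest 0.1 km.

x ≈ 37.5 km, y ≈ 116.9 km

Distance from S−P lag: d = Δt · v_P v_S / (v_P − v_S) = Δt · (6.44·3.51)/(6.44−3.51) ≈ 7.7148·Δt.
So d_OCWA = 220.18, d_TPNV = 117.57, d_RID = 201.91 km.
Circle about each station: (x + 180.1)² + (y − 83.3)² = 220.18²; (x − 153.0)² + (y − 94.9)² = 117.57²; (x + 47.6)² + (y + 66.2)² = 201.91².
Subtracting the OCWA equation from the TPNV and RID equations removes the quadratic terms:
666.2 x + 23.2 y = 27696.64
265.0 x − 299.0 y = -25015.12
Solving the 2×2 system: x ≈ 37.5, y ≈ 116.9 km.
Check against OCWA (with the unrounded x, y): √((x + 180.1)²+(y − 83.3)²) = 220.18 ≈ 220.18 km. ✓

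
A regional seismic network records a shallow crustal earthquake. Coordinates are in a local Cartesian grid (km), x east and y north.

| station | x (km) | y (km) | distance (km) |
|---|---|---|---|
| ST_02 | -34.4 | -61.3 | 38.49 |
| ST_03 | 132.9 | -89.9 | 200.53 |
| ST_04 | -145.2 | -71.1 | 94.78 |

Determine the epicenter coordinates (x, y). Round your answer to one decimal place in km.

x ≈ -59.0 km, y ≈ -31.7 km

Circle about each station: (x + 34.4)² + (y + 61.3)² = 38.49²; (x − 132.9)² + (y + 89.9)² = 200.53²; (x + 145.2)² + (y + 71.1)² = 94.78².
Subtracting the ST_02 equation from the ST_03 and ST_04 equations removes the quadratic terms:
334.6 x − 57.2 y = -17927.43
-221.6 x − 19.6 y = 13695.43
Solving the 2×2 system: x ≈ -59.0, y ≈ -31.7 km.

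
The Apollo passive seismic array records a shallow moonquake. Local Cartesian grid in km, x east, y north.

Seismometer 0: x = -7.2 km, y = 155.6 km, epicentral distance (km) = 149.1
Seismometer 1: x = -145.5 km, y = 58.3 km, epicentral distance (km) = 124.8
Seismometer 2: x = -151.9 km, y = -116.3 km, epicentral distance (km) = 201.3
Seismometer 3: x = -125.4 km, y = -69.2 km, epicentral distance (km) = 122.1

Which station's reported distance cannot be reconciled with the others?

Seismometer 2

Solve using three stations at a time. Using Seismometer 0, Seismometer 1, Seismometer 3 (subtract circle equations pairwise → linear system) gives (x, y) ≈ (-31.1, 8.4).
Distances from that point to each station vs reported:
  Seismometer 0: calculated 149.1 vs reported 149.1 → residual 0.0 km
  Seismometer 1: calculated 124.8 vs reported 124.8 → residual 0.0 km
  Seismometer 2: calculated 173.6 vs reported 201.3 → residual 27.7 km
  Seismometer 3: calculated 122.1 vs reported 122.1 → residual 0.0 km
Seismometer 0, Seismometer 1, Seismometer 3 are mutually consistent (residuals ≈ 0); Seismometer 2 is off by 27.7 km.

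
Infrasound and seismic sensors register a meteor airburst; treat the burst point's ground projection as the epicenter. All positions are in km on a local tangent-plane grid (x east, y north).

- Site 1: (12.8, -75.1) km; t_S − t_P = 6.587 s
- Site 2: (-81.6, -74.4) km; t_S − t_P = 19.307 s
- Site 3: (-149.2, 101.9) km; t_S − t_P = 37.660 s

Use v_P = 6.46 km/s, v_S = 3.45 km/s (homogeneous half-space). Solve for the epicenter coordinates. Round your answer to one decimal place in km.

Distance from S−P lag: d = Δt · v_P v_S / (v_P − v_S) = Δt · (6.46·3.45)/(6.46−3.45) ≈ 7.4043·Δt.
So d_Site 1 = 48.77, d_Site 2 = 142.96, d_Site 3 = 278.85 km.
Circle about each station: (x − 12.8)² + (y + 75.1)² = 48.77²; (x + 81.6)² + (y + 74.4)² = 142.96²; (x + 149.2)² + (y − 101.9)² = 278.85².
Subtracting the Site 1 equation from the Site 2 and Site 3 equations removes the quadratic terms:
-188.8 x + 1.4 y = -11668.98
-324.0 x + 354.0 y = -48538.41
Solving the 2×2 system: x ≈ 61.2, y ≈ -81.1 km.

(61.2, -81.1)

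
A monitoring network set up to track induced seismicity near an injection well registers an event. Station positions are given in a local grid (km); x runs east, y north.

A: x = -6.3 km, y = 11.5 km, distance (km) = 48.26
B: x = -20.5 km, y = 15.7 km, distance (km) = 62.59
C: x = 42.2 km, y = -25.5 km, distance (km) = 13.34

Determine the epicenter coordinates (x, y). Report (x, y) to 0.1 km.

x ≈ 34.1 km, y ≈ -14.9 km

Circle about each station: (x + 6.3)² + (y − 11.5)² = 48.26²; (x + 20.5)² + (y − 15.7)² = 62.59²; (x − 42.2)² + (y + 25.5)² = 13.34².
Subtracting the A equation from the B and C equations removes the quadratic terms:
-28.4 x + 8.4 y = -1093.68
97.0 x − 74.0 y = 4410.22
Solving the 2×2 system: x ≈ 34.1, y ≈ -14.9 km.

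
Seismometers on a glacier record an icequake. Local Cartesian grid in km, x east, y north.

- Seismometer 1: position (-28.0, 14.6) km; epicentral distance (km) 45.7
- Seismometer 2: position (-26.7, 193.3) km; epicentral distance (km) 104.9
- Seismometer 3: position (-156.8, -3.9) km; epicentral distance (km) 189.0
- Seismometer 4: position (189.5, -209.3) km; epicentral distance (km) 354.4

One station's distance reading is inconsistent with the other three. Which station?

Seismometer 1

Solve using three stations at a time. Using Seismometer 2, Seismometer 3, Seismometer 4 (subtract circle equations pairwise → linear system) gives (x, y) ≈ (5.2, 93.4).
Distances from that point to each station vs reported:
  Seismometer 1: calculated 85.5 vs reported 45.7 → residual 39.8 km
  Seismometer 2: calculated 104.9 vs reported 104.9 → residual 0.0 km
  Seismometer 3: calculated 189.0 vs reported 189.0 → residual 0.0 km
  Seismometer 4: calculated 354.4 vs reported 354.4 → residual 0.0 km
Seismometer 2, Seismometer 3, Seismometer 4 are mutually consistent (residuals ≈ 0); Seismometer 1 is off by 39.8 km.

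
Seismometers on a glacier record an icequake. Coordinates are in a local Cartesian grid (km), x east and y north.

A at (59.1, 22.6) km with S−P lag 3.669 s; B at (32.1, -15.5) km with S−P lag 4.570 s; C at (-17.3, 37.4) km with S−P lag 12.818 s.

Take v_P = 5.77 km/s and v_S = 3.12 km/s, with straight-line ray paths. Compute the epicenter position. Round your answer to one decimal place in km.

60.2 km east, -2.3 km north

Distance from S−P lag: d = Δt · v_P v_S / (v_P − v_S) = Δt · (5.77·3.12)/(5.77−3.12) ≈ 6.7934·Δt.
So d_A = 24.92, d_B = 31.05, d_C = 87.08 km.
Circle about each station: (x − 59.1)² + (y − 22.6)² = 24.92²; (x − 32.1)² + (y + 15.5)² = 31.05²; (x + 17.3)² + (y − 37.4)² = 87.08².
Subtracting pairs of circle equations eliminates x²+y² and gives linear equations (the radical axes):
-54.0 x − 76.2 y = -3076.01
-152.8 x + 29.6 y = -9267.44
Solving the 2×2 system: x ≈ 60.2, y ≈ -2.3 km.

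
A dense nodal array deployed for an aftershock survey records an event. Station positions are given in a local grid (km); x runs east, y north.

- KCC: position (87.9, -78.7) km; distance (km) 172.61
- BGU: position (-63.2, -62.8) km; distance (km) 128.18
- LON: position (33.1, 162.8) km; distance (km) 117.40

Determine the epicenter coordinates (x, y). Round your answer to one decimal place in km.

-18.4 km east, 57.3 km north

Circle about each station: (x − 87.9)² + (y + 78.7)² = 172.61²; (x + 63.2)² + (y + 62.8)² = 128.18²; (x − 33.1)² + (y − 162.8)² = 117.40².
Subtracting pairs of circle equations eliminates x²+y² and gives linear equations (the radical axes):
-302.2 x + 31.8 y = 7382.08
-109.6 x + 483.0 y = 29690.80
Solving the 2×2 system: x ≈ -18.4, y ≈ 57.3 km.
Check against KCC (with the unrounded x, y): √((x − 87.9)²+(y + 78.7)²) = 172.61 ≈ 172.61 km. ✓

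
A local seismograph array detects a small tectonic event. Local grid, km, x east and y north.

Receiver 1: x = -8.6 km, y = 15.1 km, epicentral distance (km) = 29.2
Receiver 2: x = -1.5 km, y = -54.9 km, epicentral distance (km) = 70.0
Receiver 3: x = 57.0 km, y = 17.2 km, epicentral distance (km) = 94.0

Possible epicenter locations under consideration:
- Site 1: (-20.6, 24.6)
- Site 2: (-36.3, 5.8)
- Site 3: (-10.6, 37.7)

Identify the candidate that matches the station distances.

For each candidate, compare |candidate − station| to the reported distance:
Site 1: residuals Receiver 1 13.9, Receiver 2 11.8, Receiver 3 16.0 → max 16.0 km
Site 2: residuals Receiver 1 0.0, Receiver 2 0.0, Receiver 3 0.0 → max 0.0 km
Site 3: residuals Receiver 1 6.5, Receiver 2 23.0, Receiver 3 23.4 → max 23.4 km
Only Site 2 has all residuals ≈ 0.

Site 2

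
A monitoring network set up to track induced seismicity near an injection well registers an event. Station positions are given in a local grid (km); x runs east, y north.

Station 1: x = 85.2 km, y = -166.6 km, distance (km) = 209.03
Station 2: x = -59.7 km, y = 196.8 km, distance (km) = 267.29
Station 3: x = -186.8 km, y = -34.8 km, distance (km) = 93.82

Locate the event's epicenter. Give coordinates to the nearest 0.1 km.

Circle about each station: (x − 85.2)² + (y + 166.6)² = 209.03²; (x + 59.7)² + (y − 196.8)² = 267.29²; (x + 186.8)² + (y + 34.8)² = 93.82².
Subtracting pairs of circle equations eliminates x²+y² and gives linear equations (the radical axes):
-289.8 x + 726.8 y = -20470.67
-544.0 x + 263.6 y = 35982.03
Solving the 2×2 system: x ≈ -98.9, y ≈ -67.6 km.
Check against Station 1 (with the unrounded x, y): √((x − 85.2)²+(y + 166.6)²) = 209.03 ≈ 209.03 km. ✓

x ≈ -98.9 km, y ≈ -67.6 km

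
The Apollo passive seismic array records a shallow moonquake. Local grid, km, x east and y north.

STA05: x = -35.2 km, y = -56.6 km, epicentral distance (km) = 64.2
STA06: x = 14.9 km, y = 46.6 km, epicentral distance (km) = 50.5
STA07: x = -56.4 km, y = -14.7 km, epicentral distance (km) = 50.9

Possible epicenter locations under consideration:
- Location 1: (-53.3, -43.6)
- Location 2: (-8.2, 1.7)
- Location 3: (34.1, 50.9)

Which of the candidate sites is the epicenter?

For each candidate, compare |candidate − station| to the reported distance:
Location 1: residuals STA05 41.9, STA06 62.6, STA07 21.8 → max 62.6 km
Location 2: residuals STA05 0.0, STA06 0.0, STA07 0.0 → max 0.0 km
Location 3: residuals STA05 63.7, STA06 30.8, STA07 60.9 → max 63.7 km
Only Location 2 has all residuals ≈ 0.

Location 2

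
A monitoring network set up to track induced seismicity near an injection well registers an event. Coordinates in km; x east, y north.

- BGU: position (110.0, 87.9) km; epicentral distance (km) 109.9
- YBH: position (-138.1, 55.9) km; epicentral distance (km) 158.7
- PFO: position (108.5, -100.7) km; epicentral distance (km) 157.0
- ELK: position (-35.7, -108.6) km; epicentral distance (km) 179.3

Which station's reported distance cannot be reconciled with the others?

ELK

Solve using three stations at a time. Using BGU, YBH, PFO (subtract circle equations pairwise → linear system) gives (x, y) ≈ (18.1, 27.7).
Distances from that point to each station vs reported:
  BGU: calculated 109.9 vs reported 109.9 → residual 0.0 km
  YBH: calculated 158.7 vs reported 158.7 → residual 0.0 km
  PFO: calculated 157.0 vs reported 157.0 → residual 0.0 km
  ELK: calculated 146.5 vs reported 179.3 → residual 32.8 km
BGU, YBH, PFO are mutually consistent (residuals ≈ 0); ELK is off by 32.8 km.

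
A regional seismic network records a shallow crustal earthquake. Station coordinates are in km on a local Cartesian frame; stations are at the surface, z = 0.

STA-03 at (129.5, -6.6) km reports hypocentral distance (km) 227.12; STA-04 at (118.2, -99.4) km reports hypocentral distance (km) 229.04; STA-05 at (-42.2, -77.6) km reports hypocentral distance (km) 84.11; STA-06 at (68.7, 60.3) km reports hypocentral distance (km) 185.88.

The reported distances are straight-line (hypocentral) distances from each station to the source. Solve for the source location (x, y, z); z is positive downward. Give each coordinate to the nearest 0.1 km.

x ≈ -94.4 km, y ≈ -21.7 km, depth ≈ 35.0 km

Each station gives a sphere (x−x_i)² + (y−y_i)² + z² = d_i² (stations at z=0).
Subtracting the STA-03 sphere from STA-04 and STA-05: z² cancels, leaving linear equations in x and y:
-22.6 x − 185.6 y = 6161.96
-343.4 x − 142.0 y = 35497.79
Solving: x ≈ -94.396, y ≈ -21.706 km (keep extra digits for the depth step; rounded: -94.4, -21.7).
Then from the STA-03 sphere: z² = 227.12² − (x − 129.5)² − (y + 6.6)² with x = -94.396, y = -21.706, so z ≈ 35.013 ≈ 35.0 km.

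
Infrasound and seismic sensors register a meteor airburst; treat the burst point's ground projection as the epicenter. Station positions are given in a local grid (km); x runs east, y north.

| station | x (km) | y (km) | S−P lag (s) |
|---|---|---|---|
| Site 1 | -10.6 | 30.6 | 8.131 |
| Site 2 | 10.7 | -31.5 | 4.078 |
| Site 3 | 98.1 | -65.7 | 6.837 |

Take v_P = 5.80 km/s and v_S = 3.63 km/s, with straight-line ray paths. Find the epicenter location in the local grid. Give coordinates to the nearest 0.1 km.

Distance from S−P lag: d = Δt · v_P v_S / (v_P − v_S) = Δt · (5.80·3.63)/(5.80−3.63) ≈ 9.7023·Δt.
So d_Site 1 = 78.89, d_Site 2 = 39.57, d_Site 3 = 66.33 km.
Circle about each station: (x + 10.6)² + (y − 30.6)² = 78.89²; (x − 10.7)² + (y + 31.5)² = 39.57²; (x − 98.1)² + (y + 65.7)² = 66.33².
Subtracting pairs of circle equations eliminates x²+y² and gives linear equations (the radical axes):
42.6 x − 124.2 y = 4715.87
217.4 x − 192.6 y = 14715.34
Solving the 2×2 system: x ≈ 48.9, y ≈ -21.2 km.

48.9 km east, -21.2 km north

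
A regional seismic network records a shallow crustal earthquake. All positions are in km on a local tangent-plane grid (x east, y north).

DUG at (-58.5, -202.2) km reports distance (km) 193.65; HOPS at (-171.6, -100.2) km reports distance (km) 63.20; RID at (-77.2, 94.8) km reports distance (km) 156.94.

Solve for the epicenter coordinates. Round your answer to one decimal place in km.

Circle about each station: (x + 58.5)² + (y + 202.2)² = 193.65²; (x + 171.6)² + (y + 100.2)² = 63.20²; (x + 77.2)² + (y − 94.8)² = 156.94².
Subtracting the DUG equation from the HOPS and RID equations removes the quadratic terms:
-226.2 x + 204.0 y = 28685.59
-37.4 x + 594.0 y = -16490.05
Solving the 2×2 system: x ≈ -161.0, y ≈ -37.9 km.

(-161.0, -37.9)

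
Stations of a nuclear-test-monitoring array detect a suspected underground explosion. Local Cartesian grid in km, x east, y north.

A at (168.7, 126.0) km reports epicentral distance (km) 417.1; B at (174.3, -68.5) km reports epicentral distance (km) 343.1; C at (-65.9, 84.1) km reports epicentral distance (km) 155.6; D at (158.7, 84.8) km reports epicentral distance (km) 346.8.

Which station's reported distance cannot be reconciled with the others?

Solve using three stations at a time. Using B, C, D (subtract circle equations pairwise → linear system) gives (x, y) ≈ (-167.1, -34.1).
Distances from that point to each station vs reported:
  A: calculated 372.0 vs reported 417.1 → residual 45.1 km
  B: calculated 343.1 vs reported 343.1 → residual 0.0 km
  C: calculated 155.6 vs reported 155.6 → residual 0.0 km
  D: calculated 346.8 vs reported 346.8 → residual 0.0 km
B, C, D are mutually consistent (residuals ≈ 0); A is off by 45.1 km.

A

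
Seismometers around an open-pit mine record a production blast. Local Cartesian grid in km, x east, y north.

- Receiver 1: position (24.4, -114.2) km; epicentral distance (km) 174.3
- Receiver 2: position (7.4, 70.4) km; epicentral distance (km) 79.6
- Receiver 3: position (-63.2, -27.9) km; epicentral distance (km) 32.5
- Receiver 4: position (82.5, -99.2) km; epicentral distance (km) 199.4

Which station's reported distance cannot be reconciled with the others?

Solve using three stations at a time. Using Receiver 1, Receiver 2, Receiver 4 (subtract circle equations pairwise → linear system) gives (x, y) ≈ (-64.1, 35.9).
Distances from that point to each station vs reported:
  Receiver 1: calculated 174.2 vs reported 174.3 → residual 0.1 km
  Receiver 2: calculated 79.4 vs reported 79.6 → residual 0.2 km
  Receiver 3: calculated 63.8 vs reported 32.5 → residual 31.3 km
  Receiver 4: calculated 199.3 vs reported 199.4 → residual 0.1 km
Receiver 1, Receiver 2, Receiver 4 are mutually consistent (residuals ≈ 0); Receiver 3 is off by 31.3 km.

Receiver 3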